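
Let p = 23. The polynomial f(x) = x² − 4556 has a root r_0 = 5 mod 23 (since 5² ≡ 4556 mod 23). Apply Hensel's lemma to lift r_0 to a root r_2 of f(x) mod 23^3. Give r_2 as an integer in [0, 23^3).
r_2 = 5272 (mod 12167)

Hensel's recurrence: r_{i+1} = r_i − f(r_i)·(f′(r_i))^{-1} mod 23^{i+2}, with f′(x) = 2x. Iterate:
  r_0 = 5 (mod 23)
  r_1 = 511 (mod 529)
  r_2 = 5272 (mod 12167)
Final: r_2 = 5272, and one checks f(r_2) ≡ 0 mod 23^3.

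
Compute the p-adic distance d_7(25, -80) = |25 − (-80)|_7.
d_7(25, -80) = 1/7

Step 1 — x − y = 25 − (-80) = 105. Step 2 — v_7(105) = 1 (factor: 105 = (7^1 · 15); the sign does not affect v_p). Step 3 — |x − y|_7 = 7^{-1} = 1/7.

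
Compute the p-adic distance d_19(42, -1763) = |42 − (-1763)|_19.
d_19(42, -1763) = 1/361

Step 1 — x − y = 42 − (-1763) = 1805. Step 2 — v_19(1805) = 2 (factor: 1805 = (19^2 · 5); the sign does not affect v_p). Step 3 — |x − y|_19 = 19^{-2} = 1/361.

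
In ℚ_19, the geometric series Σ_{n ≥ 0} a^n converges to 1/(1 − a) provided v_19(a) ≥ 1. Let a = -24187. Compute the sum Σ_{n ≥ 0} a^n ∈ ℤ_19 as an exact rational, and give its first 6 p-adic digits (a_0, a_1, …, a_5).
Σ a^n = 1/(1 − a) = 1/24188;  first 6 digits = (1, 0, 9, 15, 4, 8)

v_19(a) = 2 ≥ 1, so the series converges in ℤ_19 to 1/(1 − a) = 1/(1 − (-24187)) = 1/24188. Expand this rational in ℤ_19: compute digits iteratively via d_i = x_i mod 19, x_{i+1} = (x_i − d_i)/19. The first 6 digits are (1, 0, 9, 15, 4, 8).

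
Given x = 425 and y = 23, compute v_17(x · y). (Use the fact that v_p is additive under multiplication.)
v_17(9775) = 1

v_p(x) = 1 (factor: 425 = 17^1 · 25); v_p(y) = 0 (factor: 23 = 17^0 · 23). Additivity: v_p(xy) = v_p(x) + v_p(y) = 1 + 0 = 1. (Direct check: xy = 9775 = 17^1 · (575).)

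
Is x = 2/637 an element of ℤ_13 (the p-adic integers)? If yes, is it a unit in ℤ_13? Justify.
x ∉ ℤ_13 (v_13(x) = -1 < 0)

ℤ_13 = {x ∈ ℚ_13 : v_13(x) ≥ 0} and ℤ_13^× = {x ∈ ℤ_13 : v_13(x) = 0}. Here v_13(2/637) = v_13(num) − v_13(den) = -1; compare against these criteria.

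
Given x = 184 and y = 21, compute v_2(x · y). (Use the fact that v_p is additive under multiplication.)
v_2(3864) = 3

v_p(x) = 3 (factor: 184 = 2^3 · 23); v_p(y) = 0 (factor: 21 = 2^0 · 21). Additivity: v_p(xy) = v_p(x) + v_p(y) = 3 + 0 = 3. (Direct check: xy = 3864 = 2^3 · (483).)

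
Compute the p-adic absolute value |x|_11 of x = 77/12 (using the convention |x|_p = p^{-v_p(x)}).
|77/12|_11 = 1/11

Step 1 — compute v_11(x) by factoring powers of 11 out of the numerator and denominator: v_11(77/12) = 1. Step 2 — apply |x|_p = p^{-v_p(x)} = 11^{-1} = 1/11.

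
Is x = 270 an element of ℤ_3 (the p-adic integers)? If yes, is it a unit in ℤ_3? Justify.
x ∈ ℤ_3 but not a unit; v_3(x) = 3 > 0

ℤ_3 = {x ∈ ℚ_3 : v_3(x) ≥ 0} and ℤ_3^× = {x ∈ ℤ_3 : v_3(x) = 0}. Here v_3(270) = v_3(num) − v_3(den) = 3; compare against these criteria.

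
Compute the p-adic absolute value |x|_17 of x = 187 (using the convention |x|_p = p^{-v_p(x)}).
|187|_17 = 1/17

Step 1 — compute v_17(x) by factoring powers of 17 out of the numerator and denominator: v_17(187) = 1. Step 2 — apply |x|_p = p^{-v_p(x)} = 17^{-1} = 1/17.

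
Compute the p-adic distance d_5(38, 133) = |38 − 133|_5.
d_5(38, 133) = 1/5

Step 1 — x − y = 38 − 133 = -95. Step 2 — v_5(-95) = 1 (factor: -95 = −(5^1 · 19); the sign does not affect v_p). Step 3 — |x − y|_5 = 5^{-1} = 1/5.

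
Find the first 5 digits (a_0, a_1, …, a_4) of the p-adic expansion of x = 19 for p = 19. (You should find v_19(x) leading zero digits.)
(a_0, …, a_4) = (0, 1, 0, 0, 0)

v_19(19) = 1, so a_0 = ... = a_0 = 0. Factor out: x = 19^1 · u with u = 1 a unit in ℤ_19. Expand u iteratively via a_{v+i} = u_i mod 19, u_{i+1} = (u_i − a_{v+i})/19:
  u_0 = 1;  a_1 = 1;  u_1 = (u_0 − 1)/19 = 0
  u_1 = 0;  a_2 = 0;  u_2 = (u_1 − 0)/19 = 0
  u_2 = 0;  a_3 = 0;  u_3 = (u_2 − 0)/19 = 0
  u_3 = 0;  a_4 = 0;  u_4 = (u_3 − 0)/19 = 0
Digits: (0, 1, 0, 0, 0).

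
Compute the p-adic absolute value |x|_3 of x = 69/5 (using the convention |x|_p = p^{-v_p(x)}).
|69/5|_3 = 1/3

Step 1 — compute v_3(x) by factoring powers of 3 out of the numerator and denominator: v_3(69/5) = 1. Step 2 — apply |x|_p = p^{-v_p(x)} = 3^{-1} = 1/3.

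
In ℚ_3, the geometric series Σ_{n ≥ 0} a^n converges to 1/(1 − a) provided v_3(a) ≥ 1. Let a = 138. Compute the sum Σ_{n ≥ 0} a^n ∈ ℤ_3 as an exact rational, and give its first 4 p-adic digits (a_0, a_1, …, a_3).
Σ a^n = 1/(1 − a) = -1/137;  first 4 digits = (1, 1, 1, 0)

v_3(a) = 1 ≥ 1, so the series converges in ℤ_3 to 1/(1 − a) = 1/(1 − 138) = -1/137. Expand this rational in ℤ_3: compute digits iteratively via d_i = x_i mod 3, x_{i+1} = (x_i − d_i)/3. The first 4 digits are (1, 1, 1, 0).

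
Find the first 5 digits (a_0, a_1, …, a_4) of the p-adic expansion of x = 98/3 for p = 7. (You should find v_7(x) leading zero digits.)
(a_0, …, a_4) = (0, 0, 3, 2, 2)

v_7(98/3) = 2, so a_0 = ... = a_1 = 0. Factor out: x = 7^2 · u with u = 2/3 a unit in ℤ_7. Expand u iteratively via a_{v+i} = u_i mod 7, u_{i+1} = (u_i − a_{v+i})/7:
  u_0 = 2/3;  a_2 = 3;  u_1 = (u_0 − 3)/7 = -1/3
  u_1 = -1/3;  a_3 = 2;  u_2 = (u_1 − 2)/7 = -1/3
  u_2 = -1/3;  a_4 = 2;  u_3 = (u_2 − 2)/7 = -1/3
Digits: (0, 0, 3, 2, 2).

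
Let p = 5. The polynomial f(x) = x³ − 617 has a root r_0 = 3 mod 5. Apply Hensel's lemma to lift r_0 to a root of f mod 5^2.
r_1 = 23 (mod 25)

Hensel: r_{i+1} = r_i − f(r_i)/f′(r_i) mod 5^{i+2}, where f′(x) = 3x². Iterate:
  r_0 = 3 (mod 5)
  r_1 = 23 (mod 25)
Final: r = 23 with f(r) ≡ 0 mod 5^2.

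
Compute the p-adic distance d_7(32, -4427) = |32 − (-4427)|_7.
d_7(32, -4427) = 1/343

Step 1 — x − y = 32 − (-4427) = 4459. Step 2 — v_7(4459) = 3 (factor: 4459 = (7^3 · 13); the sign does not affect v_p). Step 3 — |x − y|_7 = 7^{-3} = 1/343.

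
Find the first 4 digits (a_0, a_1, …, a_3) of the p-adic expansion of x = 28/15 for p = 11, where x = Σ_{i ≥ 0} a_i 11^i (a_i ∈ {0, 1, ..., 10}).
(a_0, …, a_3) = (7, 1, 5, 1)

v_11(28/15) = 0 (numerator and denominator both coprime to 11), so x ∈ ℤ_11^×. Compute digits iteratively via a_i = x_i mod 11, x_{i+1} = (x_i − a_i)/11, with x_0 = x:
  x_0 = 28/15;  a_0 = 7;  x_1 = (x_0 − 7)/11 = -7/15
  x_1 = -7/15;  a_1 = 1;  x_2 = (x_1 − 1)/11 = -2/15
  x_2 = -2/15;  a_2 = 5;  x_3 = (x_2 − 5)/11 = -7/15
  x_3 = -7/15;  a_3 = 1;  x_4 = (x_3 − 1)/11 = -2/15
Digits: (7, 1, 5, 1).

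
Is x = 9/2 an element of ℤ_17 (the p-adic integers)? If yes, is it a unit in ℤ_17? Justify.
x ∈ ℤ_17^× (unit); v_17(x) = 0

ℤ_17 = {x ∈ ℚ_17 : v_17(x) ≥ 0} and ℤ_17^× = {x ∈ ℤ_17 : v_17(x) = 0}. Here v_17(9/2) = v_17(num) − v_17(den) = 0; compare against these criteria.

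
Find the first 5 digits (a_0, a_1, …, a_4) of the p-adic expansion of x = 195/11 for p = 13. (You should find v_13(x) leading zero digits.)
(a_0, …, a_4) = (0, 12, 11, 5, 9)

v_13(195/11) = 1, so a_0 = ... = a_0 = 0. Factor out: x = 13^1 · u with u = 15/11 a unit in ℤ_13. Expand u iteratively via a_{v+i} = u_i mod 13, u_{i+1} = (u_i − a_{v+i})/13:
  u_0 = 15/11;  a_1 = 12;  u_1 = (u_0 − 12)/13 = -9/11
  u_1 = -9/11;  a_2 = 11;  u_2 = (u_1 − 11)/13 = -10/11
  u_2 = -10/11;  a_3 = 5;  u_3 = (u_2 − 5)/13 = -5/11
  u_3 = -5/11;  a_4 = 9;  u_4 = (u_3 − 9)/13 = -8/11
Digits: (0, 12, 11, 5, 9).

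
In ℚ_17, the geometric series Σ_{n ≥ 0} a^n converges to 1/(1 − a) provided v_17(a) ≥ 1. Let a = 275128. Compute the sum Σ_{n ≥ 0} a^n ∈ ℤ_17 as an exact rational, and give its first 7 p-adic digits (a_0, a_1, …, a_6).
Σ a^n = 1/(1 − a) = -1/275127;  first 7 digits = (1, 0, 0, 5, 3, 0, 8)

v_17(a) = 3 ≥ 1, so the series converges in ℤ_17 to 1/(1 − a) = 1/(1 − 275128) = -1/275127. Expand this rational in ℤ_17: compute digits iteratively via d_i = x_i mod 17, x_{i+1} = (x_i − d_i)/17. The first 7 digits are (1, 0, 0, 5, 3, 0, 8).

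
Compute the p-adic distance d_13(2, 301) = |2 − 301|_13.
d_13(2, 301) = 1/13

Step 1 — x − y = 2 − 301 = -299. Step 2 — v_13(-299) = 1 (factor: -299 = −(13^1 · 23); the sign does not affect v_p). Step 3 — |x − y|_13 = 13^{-1} = 1/13.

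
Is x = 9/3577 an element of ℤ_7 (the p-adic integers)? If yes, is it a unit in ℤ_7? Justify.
x ∉ ℤ_7 (v_7(x) = -2 < 0)

ℤ_7 = {x ∈ ℚ_7 : v_7(x) ≥ 0} and ℤ_7^× = {x ∈ ℤ_7 : v_7(x) = 0}. Here v_7(9/3577) = v_7(num) − v_7(den) = -2; compare against these criteria.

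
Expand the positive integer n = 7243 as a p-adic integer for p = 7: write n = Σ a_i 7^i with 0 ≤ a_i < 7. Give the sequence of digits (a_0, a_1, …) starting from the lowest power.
(a_0, a_1, …) = (5, 5, 0, 0, 3)

Repeated division by 7 gives the digits low-to-high: 7243 = 5 + 5·7^1 + 3·7^4. Digit sequence: (5, 5, 0, 0, 3).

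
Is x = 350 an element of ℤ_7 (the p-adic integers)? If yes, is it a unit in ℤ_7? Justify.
x ∈ ℤ_7 but not a unit; v_7(x) = 1 > 0

ℤ_7 = {x ∈ ℚ_7 : v_7(x) ≥ 0} and ℤ_7^× = {x ∈ ℤ_7 : v_7(x) = 0}. Here v_7(350) = v_7(num) − v_7(den) = 1; compare against these criteria.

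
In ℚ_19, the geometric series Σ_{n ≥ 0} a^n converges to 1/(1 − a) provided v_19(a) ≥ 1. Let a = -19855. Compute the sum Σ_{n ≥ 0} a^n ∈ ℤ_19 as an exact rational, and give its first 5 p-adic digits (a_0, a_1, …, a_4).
Σ a^n = 1/(1 − a) = 1/19856;  first 5 digits = (1, 0, 2, 16, 3)

v_19(a) = 2 ≥ 1, so the series converges in ℤ_19 to 1/(1 − a) = 1/(1 − (-19855)) = 1/19856. Expand this rational in ℤ_19: compute digits iteratively via d_i = x_i mod 19, x_{i+1} = (x_i − d_i)/19. The first 5 digits are (1, 0, 2, 16, 3).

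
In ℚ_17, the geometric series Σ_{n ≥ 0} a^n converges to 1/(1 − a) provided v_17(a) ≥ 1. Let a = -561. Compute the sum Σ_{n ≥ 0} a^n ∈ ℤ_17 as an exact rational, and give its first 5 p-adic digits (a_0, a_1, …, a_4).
Σ a^n = 1/(1 − a) = 1/562;  first 5 digits = (1, 1, 16, 13, 15)

v_17(a) = 1 ≥ 1, so the series converges in ℤ_17 to 1/(1 − a) = 1/(1 − (-561)) = 1/562. Expand this rational in ℤ_17: compute digits iteratively via d_i = x_i mod 17, x_{i+1} = (x_i − d_i)/17. The first 5 digits are (1, 1, 16, 13, 15).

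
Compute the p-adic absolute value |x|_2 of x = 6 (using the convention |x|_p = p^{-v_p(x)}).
|6|_2 = 1/2

Step 1 — compute v_2(x) by factoring powers of 2 out of the numerator and denominator: v_2(6) = 1. Step 2 — apply |x|_p = p^{-v_p(x)} = 2^{-1} = 1/2.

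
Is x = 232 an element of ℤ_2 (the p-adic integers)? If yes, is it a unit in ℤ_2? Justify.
x ∈ ℤ_2 but not a unit; v_2(x) = 3 > 0

ℤ_2 = {x ∈ ℚ_2 : v_2(x) ≥ 0} and ℤ_2^× = {x ∈ ℤ_2 : v_2(x) = 0}. Here v_2(232) = v_2(num) − v_2(den) = 3; compare against these criteria.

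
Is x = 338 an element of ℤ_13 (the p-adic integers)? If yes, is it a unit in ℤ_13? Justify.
x ∈ ℤ_13 but not a unit; v_13(x) = 2 > 0

ℤ_13 = {x ∈ ℚ_13 : v_13(x) ≥ 0} and ℤ_13^× = {x ∈ ℤ_13 : v_13(x) = 0}. Here v_13(338) = v_13(num) − v_13(den) = 2; compare against these criteria.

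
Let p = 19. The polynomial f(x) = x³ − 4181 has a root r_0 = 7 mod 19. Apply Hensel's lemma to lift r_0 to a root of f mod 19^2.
r_1 = 178 (mod 361)

Hensel: r_{i+1} = r_i − f(r_i)/f′(r_i) mod 19^{i+2}, where f′(x) = 3x². Iterate:
  r_0 = 7 (mod 19)
  r_1 = 178 (mod 361)
Final: r = 178 with f(r) ≡ 0 mod 19^2.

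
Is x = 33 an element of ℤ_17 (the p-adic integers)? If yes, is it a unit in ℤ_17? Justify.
x ∈ ℤ_17^× (unit); v_17(x) = 0

ℤ_17 = {x ∈ ℚ_17 : v_17(x) ≥ 0} and ℤ_17^× = {x ∈ ℤ_17 : v_17(x) = 0}. Here v_17(33) = v_17(num) − v_17(den) = 0; compare against these criteria.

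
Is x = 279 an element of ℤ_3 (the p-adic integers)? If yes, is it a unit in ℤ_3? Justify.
x ∈ ℤ_3 but not a unit; v_3(x) = 2 > 0

ℤ_3 = {x ∈ ℚ_3 : v_3(x) ≥ 0} and ℤ_3^× = {x ∈ ℤ_3 : v_3(x) = 0}. Here v_3(279) = v_3(num) − v_3(den) = 2; compare against these criteria.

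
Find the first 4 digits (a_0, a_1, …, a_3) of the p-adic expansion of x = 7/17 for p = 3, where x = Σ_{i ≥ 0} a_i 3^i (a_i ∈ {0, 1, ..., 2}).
(a_0, …, a_3) = (2, 0, 0, 1)

v_3(7/17) = 0 (numerator and denominator both coprime to 3), so x ∈ ℤ_3^×. Compute digits iteratively via a_i = x_i mod 3, x_{i+1} = (x_i − a_i)/3, with x_0 = x:
  x_0 = 7/17;  a_0 = 2;  x_1 = (x_0 − 2)/3 = -9/17
  x_1 = -9/17;  a_1 = 0;  x_2 = (x_1 − 0)/3 = -3/17
  x_2 = -3/17;  a_2 = 0;  x_3 = (x_2 − 0)/3 = -1/17
  x_3 = -1/17;  a_3 = 1;  x_4 = (x_3 − 1)/3 = -6/17
Digits: (2, 0, 0, 1).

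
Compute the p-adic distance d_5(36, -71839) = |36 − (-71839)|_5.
d_5(36, -71839) = 1/3125

Step 1 — x − y = 36 − (-71839) = 71875. Step 2 — v_5(71875) = 5 (factor: 71875 = (5^5 · 23); the sign does not affect v_p). Step 3 — |x − y|_5 = 5^{-5} = 1/3125.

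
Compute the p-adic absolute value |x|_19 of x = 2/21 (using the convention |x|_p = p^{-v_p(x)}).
|2/21|_19 = 1

Step 1 — compute v_19(x) by factoring powers of 19 out of the numerator and denominator: v_19(2/21) = 0. Step 2 — apply |x|_p = p^{-v_p(x)} = 19^{0} = 1.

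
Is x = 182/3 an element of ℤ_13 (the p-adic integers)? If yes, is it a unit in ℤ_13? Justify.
x ∈ ℤ_13 but not a unit; v_13(x) = 1 > 0

ℤ_13 = {x ∈ ℚ_13 : v_13(x) ≥ 0} and ℤ_13^× = {x ∈ ℤ_13 : v_13(x) = 0}. Here v_13(182/3) = v_13(num) − v_13(den) = 1; compare against these criteria.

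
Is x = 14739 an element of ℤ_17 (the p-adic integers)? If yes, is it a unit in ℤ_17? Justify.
x ∈ ℤ_17 but not a unit; v_17(x) = 3 > 0

ℤ_17 = {x ∈ ℚ_17 : v_17(x) ≥ 0} and ℤ_17^× = {x ∈ ℤ_17 : v_17(x) = 0}. Here v_17(14739) = v_17(num) − v_17(den) = 3; compare against these criteria.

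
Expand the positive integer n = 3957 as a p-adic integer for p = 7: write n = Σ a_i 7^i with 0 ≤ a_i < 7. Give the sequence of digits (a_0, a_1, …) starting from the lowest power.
(a_0, a_1, …) = (2, 5, 3, 4, 1)

Repeated division by 7 gives the digits low-to-high: 3957 = 2 + 5·7^1 + 3·7^2 + 4·7^3 + 1·7^4. Digit sequence: (2, 5, 3, 4, 1).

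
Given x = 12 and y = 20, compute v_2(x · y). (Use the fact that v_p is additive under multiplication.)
v_2(240) = 4

v_p(x) = 2 (factor: 12 = 2^2 · 3); v_p(y) = 2 (factor: 20 = 2^2 · 5). Additivity: v_p(xy) = v_p(x) + v_p(y) = 2 + 2 = 4. (Direct check: xy = 240 = 2^4 · (15).)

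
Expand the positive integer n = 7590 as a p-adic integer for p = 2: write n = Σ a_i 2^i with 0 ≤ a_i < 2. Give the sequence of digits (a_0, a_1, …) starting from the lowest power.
(a_0, a_1, …) = (0, 1, 1, 0, 0, 1, 0, 1, 1, 0, 1, 1, 1)

Repeated division by 2 gives the digits low-to-high: 7590 = 1·2^1 + 1·2^2 + 1·2^5 + 1·2^7 + 1·2^8 + 1·2^10 + 1·2^11 + 1·2^12. Digit sequence: (0, 1, 1, 0, 0, 1, 0, 1, 1, 0, 1, 1, 1).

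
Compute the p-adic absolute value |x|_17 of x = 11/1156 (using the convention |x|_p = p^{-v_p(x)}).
|11/1156|_17 = 289

Step 1 — compute v_17(x) by factoring powers of 17 out of the numerator and denominator: v_17(11/1156) = -2. Step 2 — apply |x|_p = p^{-v_p(x)} = 17^{2} = 289.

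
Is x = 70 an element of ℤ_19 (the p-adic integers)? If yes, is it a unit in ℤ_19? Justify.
x ∈ ℤ_19^× (unit); v_19(x) = 0

ℤ_19 = {x ∈ ℚ_19 : v_19(x) ≥ 0} and ℤ_19^× = {x ∈ ℤ_19 : v_19(x) = 0}. Here v_19(70) = v_19(num) − v_19(den) = 0; compare against these criteria.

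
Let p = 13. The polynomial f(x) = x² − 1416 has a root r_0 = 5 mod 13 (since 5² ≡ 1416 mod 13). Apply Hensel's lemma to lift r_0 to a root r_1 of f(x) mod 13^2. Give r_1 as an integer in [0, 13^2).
r_1 = 161 (mod 169)

Hensel's recurrence: r_{i+1} = r_i − f(r_i)·(f′(r_i))^{-1} mod 13^{i+2}, with f′(x) = 2x. Iterate:
  r_0 = 5 (mod 13)
  r_1 = 161 (mod 169)
Final: r_1 = 161, and one checks f(r_1) ≡ 0 mod 13^2.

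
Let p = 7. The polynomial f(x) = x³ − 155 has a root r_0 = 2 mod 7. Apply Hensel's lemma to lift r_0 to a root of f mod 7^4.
r_3 = 1815 (mod 2401)

Hensel: r_{i+1} = r_i − f(r_i)/f′(r_i) mod 7^{i+2}, where f′(x) = 3x². Iterate:
  r_0 = 2 (mod 7)
  r_1 = 2 (mod 49)
  r_2 = 100 (mod 343)
  r_3 = 1815 (mod 2401)
Final: r = 1815 with f(r) ≡ 0 mod 7^4.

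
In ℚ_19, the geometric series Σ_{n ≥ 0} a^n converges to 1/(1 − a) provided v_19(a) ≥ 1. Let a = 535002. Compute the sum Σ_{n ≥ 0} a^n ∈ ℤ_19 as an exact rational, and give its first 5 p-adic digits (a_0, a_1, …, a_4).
Σ a^n = 1/(1 − a) = -1/535001;  first 5 digits = (1, 0, 0, 2, 4)

v_19(a) = 3 ≥ 1, so the series converges in ℤ_19 to 1/(1 − a) = 1/(1 − 535002) = -1/535001. Expand this rational in ℤ_19: compute digits iteratively via d_i = x_i mod 19, x_{i+1} = (x_i − d_i)/19. The first 5 digits are (1, 0, 0, 2, 4).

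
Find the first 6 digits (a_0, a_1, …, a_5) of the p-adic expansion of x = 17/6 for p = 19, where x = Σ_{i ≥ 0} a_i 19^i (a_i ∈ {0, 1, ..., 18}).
(a_0, …, a_5) = (6, 3, 3, 3, 3, 3)

v_19(17/6) = 0 (numerator and denominator both coprime to 19), so x ∈ ℤ_19^×. Compute digits iteratively via a_i = x_i mod 19, x_{i+1} = (x_i − a_i)/19, with x_0 = x:
  x_0 = 17/6;  a_0 = 6;  x_1 = (x_0 − 6)/19 = -1/6
  x_1 = -1/6;  a_1 = 3;  x_2 = (x_1 − 3)/19 = -1/6
  x_2 = -1/6;  a_2 = 3;  x_3 = (x_2 − 3)/19 = -1/6
  x_3 = -1/6;  a_3 = 3;  x_4 = (x_3 − 3)/19 = -1/6
  x_4 = -1/6;  a_4 = 3;  x_5 = (x_4 − 3)/19 = -1/6
  x_5 = -1/6;  a_5 = 3;  x_6 = (x_5 − 3)/19 = -1/6
Digits: (6, 3, 3, 3, 3, 3).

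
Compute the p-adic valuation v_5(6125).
v_5(6125) = 3

v_5(n) is the largest exponent k such that 5^k divides n. Factor out: 6125 = 5^3 · 49. (Sign doesn't affect v_p.) So v_5(6125) = 3.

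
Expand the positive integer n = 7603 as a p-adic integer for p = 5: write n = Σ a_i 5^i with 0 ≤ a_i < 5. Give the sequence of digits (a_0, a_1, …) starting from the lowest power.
(a_0, a_1, …) = (3, 0, 4, 0, 2, 2)

Repeated division by 5 gives the digits low-to-high: 7603 = 3 + 4·5^2 + 2·5^4 + 2·5^5. Digit sequence: (3, 0, 4, 0, 2, 2).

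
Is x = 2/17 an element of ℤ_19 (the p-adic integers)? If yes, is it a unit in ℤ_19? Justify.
x ∈ ℤ_19^× (unit); v_19(x) = 0

ℤ_19 = {x ∈ ℚ_19 : v_19(x) ≥ 0} and ℤ_19^× = {x ∈ ℤ_19 : v_19(x) = 0}. Here v_19(2/17) = v_19(num) − v_19(den) = 0; compare against these criteria.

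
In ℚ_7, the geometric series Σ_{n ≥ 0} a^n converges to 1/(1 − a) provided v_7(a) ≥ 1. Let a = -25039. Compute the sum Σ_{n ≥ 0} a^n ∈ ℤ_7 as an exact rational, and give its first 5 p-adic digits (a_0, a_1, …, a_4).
Σ a^n = 1/(1 − a) = 1/25040;  first 5 digits = (1, 0, 0, 4, 3)

v_7(a) = 3 ≥ 1, so the series converges in ℤ_7 to 1/(1 − a) = 1/(1 − (-25039)) = 1/25040. Expand this rational in ℤ_7: compute digits iteratively via d_i = x_i mod 7, x_{i+1} = (x_i − d_i)/7. The first 5 digits are (1, 0, 0, 4, 3).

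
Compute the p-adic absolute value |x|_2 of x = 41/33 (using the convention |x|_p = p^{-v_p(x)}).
|41/33|_2 = 1

Step 1 — compute v_2(x) by factoring powers of 2 out of the numerator and denominator: v_2(41/33) = 0. Step 2 — apply |x|_p = p^{-v_p(x)} = 2^{0} = 1.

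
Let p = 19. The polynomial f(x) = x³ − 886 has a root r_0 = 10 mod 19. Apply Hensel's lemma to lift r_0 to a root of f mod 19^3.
r_2 = 580 (mod 6859)

Hensel: r_{i+1} = r_i − f(r_i)/f′(r_i) mod 19^{i+2}, where f′(x) = 3x². Iterate:
  r_0 = 10 (mod 19)
  r_1 = 219 (mod 361)
  r_2 = 580 (mod 6859)
Final: r = 580 with f(r) ≡ 0 mod 19^3.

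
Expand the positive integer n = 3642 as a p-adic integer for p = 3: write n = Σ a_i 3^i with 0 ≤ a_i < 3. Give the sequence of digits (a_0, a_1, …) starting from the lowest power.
(a_0, a_1, …) = (0, 2, 2, 2, 2, 2, 1, 1)

Repeated division by 3 gives the digits low-to-high: 3642 = 2·3^1 + 2·3^2 + 2·3^3 + 2·3^4 + 2·3^5 + 1·3^6 + 1·3^7. Digit sequence: (0, 2, 2, 2, 2, 2, 1, 1).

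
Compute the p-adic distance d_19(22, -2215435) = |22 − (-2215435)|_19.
d_19(22, -2215435) = 1/130321

Step 1 — x − y = 22 − (-2215435) = 2215457. Step 2 — v_19(2215457) = 4 (factor: 2215457 = (19^4 · 17); the sign does not affect v_p). Step 3 — |x − y|_19 = 19^{-4} = 1/130321.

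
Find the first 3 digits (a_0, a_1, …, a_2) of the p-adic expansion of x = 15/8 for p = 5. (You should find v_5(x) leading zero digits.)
(a_0, …, a_2) = (0, 1, 3)

v_5(15/8) = 1, so a_0 = ... = a_0 = 0. Factor out: x = 5^1 · u with u = 3/8 a unit in ℤ_5. Expand u iteratively via a_{v+i} = u_i mod 5, u_{i+1} = (u_i − a_{v+i})/5:
  u_0 = 3/8;  a_1 = 1;  u_1 = (u_0 − 1)/5 = -1/8
  u_1 = -1/8;  a_2 = 3;  u_2 = (u_1 − 3)/5 = -5/8
Digits: (0, 1, 3).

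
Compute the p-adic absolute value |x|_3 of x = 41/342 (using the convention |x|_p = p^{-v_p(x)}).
|41/342|_3 = 9

Step 1 — compute v_3(x) by factoring powers of 3 out of the numerator and denominator: v_3(41/342) = -2. Step 2 — apply |x|_p = p^{-v_p(x)} = 3^{2} = 9.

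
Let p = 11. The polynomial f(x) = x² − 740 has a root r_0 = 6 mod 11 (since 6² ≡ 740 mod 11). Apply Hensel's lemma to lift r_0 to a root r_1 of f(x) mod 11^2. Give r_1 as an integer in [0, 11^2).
r_1 = 105 (mod 121)

Hensel's recurrence: r_{i+1} = r_i − f(r_i)·(f′(r_i))^{-1} mod 11^{i+2}, with f′(x) = 2x. Iterate:
  r_0 = 6 (mod 11)
  r_1 = 105 (mod 121)
Final: r_1 = 105, and one checks f(r_1) ≡ 0 mod 11^2.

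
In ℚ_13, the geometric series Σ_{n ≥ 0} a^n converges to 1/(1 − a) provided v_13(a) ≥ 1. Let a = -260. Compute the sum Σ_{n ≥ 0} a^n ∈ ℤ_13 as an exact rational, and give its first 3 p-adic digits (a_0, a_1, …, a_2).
Σ a^n = 1/(1 − a) = 1/261;  first 3 digits = (1, 6, 8)

v_13(a) = 1 ≥ 1, so the series converges in ℤ_13 to 1/(1 − a) = 1/(1 − (-260)) = 1/261. Expand this rational in ℤ_13: compute digits iteratively via d_i = x_i mod 13, x_{i+1} = (x_i − d_i)/13. The first 3 digits are (1, 6, 8).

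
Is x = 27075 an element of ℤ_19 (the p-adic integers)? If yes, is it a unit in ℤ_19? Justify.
x ∈ ℤ_19 but not a unit; v_19(x) = 2 > 0

ℤ_19 = {x ∈ ℚ_19 : v_19(x) ≥ 0} and ℤ_19^× = {x ∈ ℤ_19 : v_19(x) = 0}. Here v_19(27075) = v_19(num) − v_19(den) = 2; compare against these criteria.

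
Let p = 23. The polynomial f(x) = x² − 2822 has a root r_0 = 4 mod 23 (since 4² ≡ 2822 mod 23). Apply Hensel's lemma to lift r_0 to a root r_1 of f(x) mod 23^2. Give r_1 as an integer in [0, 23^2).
r_1 = 487 (mod 529)

Hensel's recurrence: r_{i+1} = r_i − f(r_i)·(f′(r_i))^{-1} mod 23^{i+2}, with f′(x) = 2x. Iterate:
  r_0 = 4 (mod 23)
  r_1 = 487 (mod 529)
Final: r_1 = 487, and one checks f(r_1) ≡ 0 mod 23^2.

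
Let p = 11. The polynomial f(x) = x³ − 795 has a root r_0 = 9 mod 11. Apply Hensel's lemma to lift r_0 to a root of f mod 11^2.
r_1 = 75 (mod 121)

Hensel: r_{i+1} = r_i − f(r_i)/f′(r_i) mod 11^{i+2}, where f′(x) = 3x². Iterate:
  r_0 = 9 (mod 11)
  r_1 = 75 (mod 121)
Final: r = 75 with f(r) ≡ 0 mod 11^2.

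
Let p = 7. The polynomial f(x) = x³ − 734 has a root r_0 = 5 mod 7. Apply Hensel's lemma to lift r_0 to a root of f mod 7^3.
r_2 = 166 (mod 343)

Hensel: r_{i+1} = r_i − f(r_i)/f′(r_i) mod 7^{i+2}, where f′(x) = 3x². Iterate:
  r_0 = 5 (mod 7)
  r_1 = 19 (mod 49)
  r_2 = 166 (mod 343)
Final: r = 166 with f(r) ≡ 0 mod 7^3.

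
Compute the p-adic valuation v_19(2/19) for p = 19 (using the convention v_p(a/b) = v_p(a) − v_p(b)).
v_19(2/19) = -1

Factor powers of 19 from the numerator and denominator of the reduced fraction: 2 = 19^0 · 2 and 19 = 19^1 · 1. Apply v_p(a/b) = v_p(a) − v_p(b): v_19(2/19) = 0 − 1 = -1.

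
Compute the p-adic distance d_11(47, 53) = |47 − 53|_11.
d_11(47, 53) = 1

Step 1 — x − y = 47 − 53 = -6. Step 2 — v_11(-6) = 0 (factor: -6 = −(11^0 · 6); the sign does not affect v_p). Step 3 — |x − y|_11 = 11^{0} = 1.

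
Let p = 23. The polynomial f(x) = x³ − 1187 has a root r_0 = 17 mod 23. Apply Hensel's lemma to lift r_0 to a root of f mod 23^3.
r_2 = 4479 (mod 12167)

Hensel: r_{i+1} = r_i − f(r_i)/f′(r_i) mod 23^{i+2}, where f′(x) = 3x². Iterate:
  r_0 = 17 (mod 23)
  r_1 = 247 (mod 529)
  r_2 = 4479 (mod 12167)
Final: r = 4479 with f(r) ≡ 0 mod 23^3.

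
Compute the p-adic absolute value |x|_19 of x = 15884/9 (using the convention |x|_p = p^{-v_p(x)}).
|15884/9|_19 = 1/361

Step 1 — compute v_19(x) by factoring powers of 19 out of the numerator and denominator: v_19(15884/9) = 2. Step 2 — apply |x|_p = p^{-v_p(x)} = 19^{-2} = 1/361.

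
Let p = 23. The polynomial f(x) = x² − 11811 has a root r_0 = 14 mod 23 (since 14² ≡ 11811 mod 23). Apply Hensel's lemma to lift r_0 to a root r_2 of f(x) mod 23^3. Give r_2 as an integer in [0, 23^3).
r_2 = 4982 (mod 12167)

Hensel's recurrence: r_{i+1} = r_i − f(r_i)·(f′(r_i))^{-1} mod 23^{i+2}, with f′(x) = 2x. Iterate:
  r_0 = 14 (mod 23)
  r_1 = 221 (mod 529)
  r_2 = 4982 (mod 12167)
Final: r_2 = 4982, and one checks f(r_2) ≡ 0 mod 23^3.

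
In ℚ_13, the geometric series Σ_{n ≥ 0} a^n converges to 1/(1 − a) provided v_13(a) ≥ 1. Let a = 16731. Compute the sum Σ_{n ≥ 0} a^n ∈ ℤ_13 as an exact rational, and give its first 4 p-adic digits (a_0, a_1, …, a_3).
Σ a^n = 1/(1 − a) = -1/16730;  first 4 digits = (1, 0, 8, 7)

v_13(a) = 2 ≥ 1, so the series converges in ℤ_13 to 1/(1 − a) = 1/(1 − 16731) = -1/16730. Expand this rational in ℤ_13: compute digits iteratively via d_i = x_i mod 13, x_{i+1} = (x_i − d_i)/13. The first 4 digits are (1, 0, 8, 7).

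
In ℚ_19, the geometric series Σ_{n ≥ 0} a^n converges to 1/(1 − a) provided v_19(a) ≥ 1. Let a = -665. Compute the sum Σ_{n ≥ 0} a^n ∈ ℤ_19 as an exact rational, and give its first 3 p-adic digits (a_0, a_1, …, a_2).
Σ a^n = 1/(1 − a) = 1/666;  first 3 digits = (1, 3, 7)

v_19(a) = 1 ≥ 1, so the series converges in ℤ_19 to 1/(1 − a) = 1/(1 − (-665)) = 1/666. Expand this rational in ℤ_19: compute digits iteratively via d_i = x_i mod 19, x_{i+1} = (x_i − d_i)/19. The first 3 digits are (1, 3, 7).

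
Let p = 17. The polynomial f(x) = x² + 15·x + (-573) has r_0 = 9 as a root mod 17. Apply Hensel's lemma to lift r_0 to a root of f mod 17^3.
r_2 = 1964 (mod 4913)

Hensel: r_{i+1} = r_i − f(r_i)·(f′(r_i))^{-1} mod 17^{i+2}, f′(x) = 2x + 15. Iterate:
  r_0 = 9 (mod 17)
  r_1 = 230 (mod 289)
  r_2 = 1964 (mod 4913)
Final: r = 1964 satisfies f(r) ≡ 0 mod 17^3.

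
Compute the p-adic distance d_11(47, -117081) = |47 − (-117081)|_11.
d_11(47, -117081) = 1/14641

Step 1 — x − y = 47 − (-117081) = 117128. Step 2 — v_11(117128) = 4 (factor: 117128 = (11^4 · 8); the sign does not affect v_p). Step 3 — |x − y|_11 = 11^{-4} = 1/14641.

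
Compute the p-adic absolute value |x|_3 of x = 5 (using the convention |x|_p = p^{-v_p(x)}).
|5|_3 = 1

Step 1 — compute v_3(x) by factoring powers of 3 out of the numerator and denominator: v_3(5) = 0. Step 2 — apply |x|_p = p^{-v_p(x)} = 3^{0} = 1.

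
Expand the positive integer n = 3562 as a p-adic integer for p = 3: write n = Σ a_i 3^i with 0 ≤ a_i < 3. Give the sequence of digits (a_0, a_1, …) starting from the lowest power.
(a_0, a_1, …) = (1, 2, 2, 2, 1, 2, 1, 1)

Repeated division by 3 gives the digits low-to-high: 3562 = 1 + 2·3^1 + 2·3^2 + 2·3^3 + 1·3^4 + 2·3^5 + 1·3^6 + 1·3^7. Digit sequence: (1, 2, 2, 2, 1, 2, 1, 1).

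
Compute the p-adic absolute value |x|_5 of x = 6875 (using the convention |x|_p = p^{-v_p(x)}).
|6875|_5 = 1/625

Step 1 — compute v_5(x) by factoring powers of 5 out of the numerator and denominator: v_5(6875) = 4. Step 2 — apply |x|_p = p^{-v_p(x)} = 5^{-4} = 1/625.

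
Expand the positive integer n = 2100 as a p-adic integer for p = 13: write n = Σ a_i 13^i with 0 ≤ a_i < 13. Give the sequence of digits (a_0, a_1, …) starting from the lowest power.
(a_0, a_1, …) = (7, 5, 12)

Repeated division by 13 gives the digits low-to-high: 2100 = 7 + 5·13^1 + 12·13^2. Digit sequence: (7, 5, 12).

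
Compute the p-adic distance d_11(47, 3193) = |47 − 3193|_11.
d_11(47, 3193) = 1/121

Step 1 — x − y = 47 − 3193 = -3146. Step 2 — v_11(-3146) = 2 (factor: -3146 = −(11^2 · 26); the sign does not affect v_p). Step 3 — |x − y|_11 = 11^{-2} = 1/121.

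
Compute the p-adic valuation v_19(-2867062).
v_19(-2867062) = 4

v_19(n) is the largest exponent k such that 19^k divides n. Factor out: -2867062 = -19^4 · 22. (Sign doesn't affect v_p.) So v_19(-2867062) = 4.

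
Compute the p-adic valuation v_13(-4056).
v_13(-4056) = 2

v_13(n) is the largest exponent k such that 13^k divides n. Factor out: -4056 = -13^2 · 24. (Sign doesn't affect v_p.) So v_13(-4056) = 2.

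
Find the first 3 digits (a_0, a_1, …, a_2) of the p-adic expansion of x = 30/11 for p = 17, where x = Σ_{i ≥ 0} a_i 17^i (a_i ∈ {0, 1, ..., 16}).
(a_0, …, a_2) = (12, 1, 3)

v_17(30/11) = 0 (numerator and denominator both coprime to 17), so x ∈ ℤ_17^×. Compute digits iteratively via a_i = x_i mod 17, x_{i+1} = (x_i − a_i)/17, with x_0 = x:
  x_0 = 30/11;  a_0 = 12;  x_1 = (x_0 − 12)/17 = -6/11
  x_1 = -6/11;  a_1 = 1;  x_2 = (x_1 − 1)/17 = -1/11
  x_2 = -1/11;  a_2 = 3;  x_3 = (x_2 − 3)/17 = -2/11
Digits: (12, 1, 3).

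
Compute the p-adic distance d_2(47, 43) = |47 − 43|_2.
d_2(47, 43) = 1/4

Step 1 — x − y = 47 − 43 = 4. Step 2 — v_2(4) = 2 (factor: 4 = (2^2 · 1); the sign does not affect v_p). Step 3 — |x − y|_2 = 2^{-2} = 1/4.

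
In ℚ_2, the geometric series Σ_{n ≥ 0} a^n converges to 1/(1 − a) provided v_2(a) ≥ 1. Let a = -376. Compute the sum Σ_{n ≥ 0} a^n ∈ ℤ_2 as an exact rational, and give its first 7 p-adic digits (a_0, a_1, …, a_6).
Σ a^n = 1/(1 − a) = 1/377;  first 7 digits = (1, 0, 0, 1, 0, 0, 1)

v_2(a) = 3 ≥ 1, so the series converges in ℤ_2 to 1/(1 − a) = 1/(1 − (-376)) = 1/377. Expand this rational in ℤ_2: compute digits iteratively via d_i = x_i mod 2, x_{i+1} = (x_i − d_i)/2. The first 7 digits are (1, 0, 0, 1, 0, 0, 1).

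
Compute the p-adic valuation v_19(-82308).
v_19(-82308) = 3

v_19(n) is the largest exponent k such that 19^k divides n. Factor out: -82308 = -19^3 · 12. (Sign doesn't affect v_p.) So v_19(-82308) = 3.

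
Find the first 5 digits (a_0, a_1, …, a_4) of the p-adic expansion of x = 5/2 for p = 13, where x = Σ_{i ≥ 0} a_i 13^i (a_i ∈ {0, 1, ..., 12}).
(a_0, …, a_4) = (9, 6, 6, 6, 6)

v_13(5/2) = 0 (numerator and denominator both coprime to 13), so x ∈ ℤ_13^×. Compute digits iteratively via a_i = x_i mod 13, x_{i+1} = (x_i − a_i)/13, with x_0 = x:
  x_0 = 5/2;  a_0 = 9;  x_1 = (x_0 − 9)/13 = -1/2
  x_1 = -1/2;  a_1 = 6;  x_2 = (x_1 − 6)/13 = -1/2
  x_2 = -1/2;  a_2 = 6;  x_3 = (x_2 − 6)/13 = -1/2
  x_3 = -1/2;  a_3 = 6;  x_4 = (x_3 − 6)/13 = -1/2
  x_4 = -1/2;  a_4 = 6;  x_5 = (x_4 − 6)/13 = -1/2
Digits: (9, 6, 6, 6, 6).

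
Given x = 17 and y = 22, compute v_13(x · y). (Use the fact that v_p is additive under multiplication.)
v_13(374) = 0

v_p(x) = 0 (factor: 17 = 13^0 · 17); v_p(y) = 0 (factor: 22 = 13^0 · 22). Additivity: v_p(xy) = v_p(x) + v_p(y) = 0 + 0 = 0. (Direct check: xy = 374 = 13^0 · (374).)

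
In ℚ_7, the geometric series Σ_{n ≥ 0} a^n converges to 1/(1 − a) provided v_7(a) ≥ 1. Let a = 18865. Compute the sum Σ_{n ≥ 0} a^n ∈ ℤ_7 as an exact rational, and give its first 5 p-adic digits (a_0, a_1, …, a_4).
Σ a^n = 1/(1 − a) = -1/18864;  first 5 digits = (1, 0, 0, 6, 0)

v_7(a) = 3 ≥ 1, so the series converges in ℤ_7 to 1/(1 − a) = 1/(1 − 18865) = -1/18864. Expand this rational in ℤ_7: compute digits iteratively via d_i = x_i mod 7, x_{i+1} = (x_i − d_i)/7. The first 5 digits are (1, 0, 0, 6, 0).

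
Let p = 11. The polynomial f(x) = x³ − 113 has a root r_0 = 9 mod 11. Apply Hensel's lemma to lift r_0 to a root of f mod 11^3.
r_2 = 119 (mod 1331)

Hensel: r_{i+1} = r_i − f(r_i)/f′(r_i) mod 11^{i+2}, where f′(x) = 3x². Iterate:
  r_0 = 9 (mod 11)
  r_1 = 119 (mod 121)
  r_2 = 119 (mod 1331)
Final: r = 119 with f(r) ≡ 0 mod 11^3.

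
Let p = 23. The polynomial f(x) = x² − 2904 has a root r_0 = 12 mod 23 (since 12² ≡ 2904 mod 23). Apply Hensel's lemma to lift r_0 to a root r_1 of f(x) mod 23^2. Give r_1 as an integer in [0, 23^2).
r_1 = 127 (mod 529)

Hensel's recurrence: r_{i+1} = r_i − f(r_i)·(f′(r_i))^{-1} mod 23^{i+2}, with f′(x) = 2x. Iterate:
  r_0 = 12 (mod 23)
  r_1 = 127 (mod 529)
Final: r_1 = 127, and one checks f(r_1) ≡ 0 mod 23^2.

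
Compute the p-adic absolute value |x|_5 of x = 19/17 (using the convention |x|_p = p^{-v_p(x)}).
|19/17|_5 = 1

Step 1 — compute v_5(x) by factoring powers of 5 out of the numerator and denominator: v_5(19/17) = 0. Step 2 — apply |x|_p = p^{-v_p(x)} = 5^{0} = 1.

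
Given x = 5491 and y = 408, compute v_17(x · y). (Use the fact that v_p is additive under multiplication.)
v_17(2240328) = 3

v_p(x) = 2 (factor: 5491 = 17^2 · 19); v_p(y) = 1 (factor: 408 = 17^1 · 24). Additivity: v_p(xy) = v_p(x) + v_p(y) = 2 + 1 = 3. (Direct check: xy = 2240328 = 17^3 · (456).)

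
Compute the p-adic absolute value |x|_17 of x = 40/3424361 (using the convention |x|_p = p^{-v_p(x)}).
|40/3424361|_17 = 83521

Step 1 — compute v_17(x) by factoring powers of 17 out of the numerator and denominator: v_17(40/3424361) = -4. Step 2 — apply |x|_p = p^{-v_p(x)} = 17^{4} = 83521.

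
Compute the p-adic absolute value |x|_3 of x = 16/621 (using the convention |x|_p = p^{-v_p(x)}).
|16/621|_3 = 27

Step 1 — compute v_3(x) by factoring powers of 3 out of the numerator and denominator: v_3(16/621) = -3. Step 2 — apply |x|_p = p^{-v_p(x)} = 3^{3} = 27.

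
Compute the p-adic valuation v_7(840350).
v_7(840350) = 5

v_7(n) is the largest exponent k such that 7^k divides n. Factor out: 840350 = 7^5 · 50. (Sign doesn't affect v_p.) So v_7(840350) = 5.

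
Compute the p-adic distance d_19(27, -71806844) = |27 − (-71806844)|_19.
d_19(27, -71806844) = 1/2476099

Step 1 — x − y = 27 − (-71806844) = 71806871. Step 2 — v_19(71806871) = 5 (factor: 71806871 = (19^5 · 29); the sign does not affect v_p). Step 3 — |x − y|_19 = 19^{-5} = 1/2476099.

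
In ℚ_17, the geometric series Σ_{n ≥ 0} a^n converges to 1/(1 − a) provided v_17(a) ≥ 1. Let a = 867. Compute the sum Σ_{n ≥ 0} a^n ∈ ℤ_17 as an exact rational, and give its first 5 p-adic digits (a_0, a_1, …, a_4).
Σ a^n = 1/(1 − a) = -1/866;  first 5 digits = (1, 0, 3, 0, 9)

v_17(a) = 2 ≥ 1, so the series converges in ℤ_17 to 1/(1 − a) = 1/(1 − 867) = -1/866. Expand this rational in ℤ_17: compute digits iteratively via d_i = x_i mod 17, x_{i+1} = (x_i − d_i)/17. The first 5 digits are (1, 0, 3, 0, 9).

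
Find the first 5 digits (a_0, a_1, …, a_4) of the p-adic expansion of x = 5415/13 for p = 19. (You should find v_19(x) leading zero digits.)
(a_0, …, a_4) = (0, 0, 7, 7, 4)

v_19(5415/13) = 2, so a_0 = ... = a_1 = 0. Factor out: x = 19^2 · u with u = 15/13 a unit in ℤ_19. Expand u iteratively via a_{v+i} = u_i mod 19, u_{i+1} = (u_i − a_{v+i})/19:
  u_0 = 15/13;  a_2 = 7;  u_1 = (u_0 − 7)/19 = -4/13
  u_1 = -4/13;  a_3 = 7;  u_2 = (u_1 − 7)/19 = -5/13
  u_2 = -5/13;  a_4 = 4;  u_3 = (u_2 − 4)/19 = -3/13
Digits: (0, 0, 7, 7, 4).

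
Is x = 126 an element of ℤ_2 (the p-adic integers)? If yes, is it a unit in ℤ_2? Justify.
x ∈ ℤ_2 but not a unit; v_2(x) = 1 > 0

ℤ_2 = {x ∈ ℚ_2 : v_2(x) ≥ 0} and ℤ_2^× = {x ∈ ℤ_2 : v_2(x) = 0}. Here v_2(126) = v_2(num) − v_2(den) = 1; compare against these criteria.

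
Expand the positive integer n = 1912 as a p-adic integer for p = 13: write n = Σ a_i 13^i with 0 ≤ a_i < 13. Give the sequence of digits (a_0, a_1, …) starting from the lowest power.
(a_0, a_1, …) = (1, 4, 11)

Repeated division by 13 gives the digits low-to-high: 1912 = 1 + 4·13^1 + 11·13^2. Digit sequence: (1, 4, 11).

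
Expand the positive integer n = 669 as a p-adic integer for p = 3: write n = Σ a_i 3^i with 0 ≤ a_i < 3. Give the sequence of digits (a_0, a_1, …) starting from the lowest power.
(a_0, a_1, …) = (0, 1, 2, 0, 2, 2)

Repeated division by 3 gives the digits low-to-high: 669 = 1·3^1 + 2·3^2 + 2·3^4 + 2·3^5. Digit sequence: (0, 1, 2, 0, 2, 2).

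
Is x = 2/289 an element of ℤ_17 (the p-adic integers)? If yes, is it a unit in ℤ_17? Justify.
x ∉ ℤ_17 (v_17(x) = -2 < 0)

ℤ_17 = {x ∈ ℚ_17 : v_17(x) ≥ 0} and ℤ_17^× = {x ∈ ℤ_17 : v_17(x) = 0}. Here v_17(2/289) = v_17(num) − v_17(den) = -2; compare against these criteria.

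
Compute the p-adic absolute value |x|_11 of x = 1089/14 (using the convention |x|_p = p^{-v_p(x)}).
|1089/14|_11 = 1/121

Step 1 — compute v_11(x) by factoring powers of 11 out of the numerator and denominator: v_11(1089/14) = 2. Step 2 — apply |x|_p = p^{-v_p(x)} = 11^{-2} = 1/121.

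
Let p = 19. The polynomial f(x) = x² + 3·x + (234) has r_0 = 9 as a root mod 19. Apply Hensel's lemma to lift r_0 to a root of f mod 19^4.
r_3 = 103445 (mod 130321)

Hensel: r_{i+1} = r_i − f(r_i)·(f′(r_i))^{-1} mod 19^{i+2}, f′(x) = 2x + 3. Iterate:
  r_0 = 9 (mod 19)
  r_1 = 199 (mod 361)
  r_2 = 560 (mod 6859)
  r_3 = 103445 (mod 130321)
Final: r = 103445 satisfies f(r) ≡ 0 mod 19^4.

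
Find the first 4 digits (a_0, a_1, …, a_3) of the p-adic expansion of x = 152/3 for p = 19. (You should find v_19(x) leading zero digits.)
(a_0, …, a_3) = (0, 9, 6, 6)

v_19(152/3) = 1, so a_0 = ... = a_0 = 0. Factor out: x = 19^1 · u with u = 8/3 a unit in ℤ_19. Expand u iteratively via a_{v+i} = u_i mod 19, u_{i+1} = (u_i − a_{v+i})/19:
  u_0 = 8/3;  a_1 = 9;  u_1 = (u_0 − 9)/19 = -1/3
  u_1 = -1/3;  a_2 = 6;  u_2 = (u_1 − 6)/19 = -1/3
  u_2 = -1/3;  a_3 = 6;  u_3 = (u_2 − 6)/19 = -1/3
Digits: (0, 9, 6, 6).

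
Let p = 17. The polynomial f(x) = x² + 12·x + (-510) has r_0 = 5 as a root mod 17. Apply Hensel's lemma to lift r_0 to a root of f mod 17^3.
r_2 = 3269 (mod 4913)

Hensel: r_{i+1} = r_i − f(r_i)·(f′(r_i))^{-1} mod 17^{i+2}, f′(x) = 2x + 12. Iterate:
  r_0 = 5 (mod 17)
  r_1 = 90 (mod 289)
  r_2 = 3269 (mod 4913)
Final: r = 3269 satisfies f(r) ≡ 0 mod 17^3.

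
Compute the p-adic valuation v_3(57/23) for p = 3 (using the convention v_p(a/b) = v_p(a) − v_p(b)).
v_3(57/23) = 1

Factor powers of 3 from the numerator and denominator of the reduced fraction: 57 = 3^1 · 19 and 23 = 3^0 · 23. Apply v_p(a/b) = v_p(a) − v_p(b): v_3(57/23) = 1 − 0 = 1.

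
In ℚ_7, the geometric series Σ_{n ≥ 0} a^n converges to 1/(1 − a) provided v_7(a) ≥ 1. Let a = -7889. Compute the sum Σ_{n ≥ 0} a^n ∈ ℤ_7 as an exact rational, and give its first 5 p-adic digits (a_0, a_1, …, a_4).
Σ a^n = 1/(1 − a) = 1/7890;  first 5 digits = (1, 0, 0, 5, 3)

v_7(a) = 3 ≥ 1, so the series converges in ℤ_7 to 1/(1 − a) = 1/(1 − (-7889)) = 1/7890. Expand this rational in ℤ_7: compute digits iteratively via d_i = x_i mod 7, x_{i+1} = (x_i − d_i)/7. The first 5 digits are (1, 0, 0, 5, 3).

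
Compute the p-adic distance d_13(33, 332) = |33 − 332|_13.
d_13(33, 332) = 1/13

Step 1 — x − y = 33 − 332 = -299. Step 2 — v_13(-299) = 1 (factor: -299 = −(13^1 · 23); the sign does not affect v_p). Step 3 — |x − y|_13 = 13^{-1} = 1/13.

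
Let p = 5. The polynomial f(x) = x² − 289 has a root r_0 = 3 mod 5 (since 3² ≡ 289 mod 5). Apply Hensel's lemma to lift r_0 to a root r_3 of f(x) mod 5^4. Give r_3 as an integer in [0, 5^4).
r_3 = 608 (mod 625)

Hensel's recurrence: r_{i+1} = r_i − f(r_i)·(f′(r_i))^{-1} mod 5^{i+2}, with f′(x) = 2x. Iterate:
  r_0 = 3 (mod 5)
  r_1 = 8 (mod 25)
  r_2 = 108 (mod 125)
  r_3 = 608 (mod 625)
Final: r_3 = 608, and one checks f(r_3) ≡ 0 mod 5^4.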